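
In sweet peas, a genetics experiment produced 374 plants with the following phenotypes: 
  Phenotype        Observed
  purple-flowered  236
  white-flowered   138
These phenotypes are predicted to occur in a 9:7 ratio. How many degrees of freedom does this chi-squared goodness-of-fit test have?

A goodness-of-fit test with 2 phenotype classes has df = 2 − 1 = 1.

1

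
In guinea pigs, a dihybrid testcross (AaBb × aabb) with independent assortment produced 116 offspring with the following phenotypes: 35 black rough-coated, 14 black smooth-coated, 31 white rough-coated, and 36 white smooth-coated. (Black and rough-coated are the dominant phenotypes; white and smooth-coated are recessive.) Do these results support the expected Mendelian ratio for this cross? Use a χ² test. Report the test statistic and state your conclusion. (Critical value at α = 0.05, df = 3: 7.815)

10.828; not consistent

A dihybrid testcross with independent assortment gives a 1:1:1:1 ratio.
Expected counts for N = 116 under a 1:1:1:1 ratio (total parts = 4):
  black rough-coated: 116 × 1/4 = 29
  black smooth-coated: 116 × 1/4 = 29
  white rough-coated: 116 × 1/4 = 29
  white smooth-coated: 116 × 1/4 = 29
χ² = Σ (O − E)² / E
  black rough-coated: (35 − 29)² / 29 = 1.2414
  black smooth-coated: (14 − 29)² / 29 = 7.7586
  white rough-coated: (31 − 29)² / 29 = 0.1379
  white smooth-coated: (36 − 29)² / 29 = 1.6897
χ² = 1.2414 + 7.7586 + 0.1379 + 1.6897 = 10.8276 ≈ 10.828
Degrees of freedom = 4 − 1 = 3; critical value at α = 0.05 is 7.815.
Since 10.828 > 7.815, we reject the null hypothesis — the data do not fit the 1:1:1:1 ratio.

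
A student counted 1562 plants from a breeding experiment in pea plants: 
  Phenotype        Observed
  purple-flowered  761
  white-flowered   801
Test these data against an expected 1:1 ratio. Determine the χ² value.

Expected counts for N = 1562 under a 1:1 ratio (total parts = 2):
  purple-flowered: 1562 × 1/2 = 781
  white-flowered: 1562 × 1/2 = 781
χ² = Σ (O − E)² / E
  purple-flowered: (761 − 781)² / 781 = 0.5122
  white-flowered: (801 − 781)² / 781 = 0.5122
χ² = 0.5122 + 0.5122 = 1.0244 ≈ 1.024

1.024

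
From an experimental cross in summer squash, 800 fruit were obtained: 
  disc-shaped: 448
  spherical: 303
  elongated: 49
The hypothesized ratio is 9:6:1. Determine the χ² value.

Under the 9:6:1 hypothesis (Σ ratio = 16, N = 800):
  disc-shaped: 800 × 9/16 = 450
  spherical: 800 × 6/16 = 300
  elongated: 800 × 1/16 = 50
χ² = Σ (O − E)² / E
  disc-shaped: (448 − 450)² / 450 = 0.0089
  spherical: (303 − 300)² / 300 = 0.0300
  elongated: (49 − 50)² / 50 = 0.0200
χ² = 0.0089 + 0.0300 + 0.0200 = 0.0589 ≈ 0.059

0.059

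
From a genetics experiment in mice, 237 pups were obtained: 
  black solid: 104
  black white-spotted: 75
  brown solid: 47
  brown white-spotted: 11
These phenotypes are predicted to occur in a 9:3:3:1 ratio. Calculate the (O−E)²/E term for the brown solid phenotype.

Under the 9:3:3:1 hypothesis (Σ ratio = 16, N = 237):
  black solid: 237 × 9/16 = 133.3125
  black white-spotted: 237 × 3/16 = 44.4375
  brown solid: 237 × 3/16 = 44.4375
  brown white-spotted: 237 × 1/16 = 14.8125
Contribution of brown solid: (47 − 44.4375)² / 44.4375 = 0.1478

0.148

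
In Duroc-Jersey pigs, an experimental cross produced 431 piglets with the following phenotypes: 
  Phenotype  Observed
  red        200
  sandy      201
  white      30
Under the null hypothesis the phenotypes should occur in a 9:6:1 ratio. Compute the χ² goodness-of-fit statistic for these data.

Under the 9:6:1 hypothesis (Σ ratio = 16, N = 431):
  red: 431 × 9/16 = 242.4375
  sandy: 431 × 6/16 = 161.625
  white: 431 × 1/16 = 26.9375
χ² = Σ (O − E)² / E
  red: (200 − 242.4375)² / 242.4375 = 7.4285
  sandy: (201 − 161.625)² / 161.625 = 9.5925
  white: (30 − 26.9375)² / 26.9375 = 0.3482
χ² = 7.4285 + 9.5925 + 0.3482 = 17.3692 ≈ 17.369

17.369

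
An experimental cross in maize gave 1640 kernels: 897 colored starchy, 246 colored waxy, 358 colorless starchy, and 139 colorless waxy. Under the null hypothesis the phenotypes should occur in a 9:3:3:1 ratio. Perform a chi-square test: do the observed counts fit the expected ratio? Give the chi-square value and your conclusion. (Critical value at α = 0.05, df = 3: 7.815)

34.296; not consistent

Total ratio parts = 16. Expected numbers out of 1640:
  colored starchy: 1640 × 9/16 = 922.5
  colored waxy: 1640 × 3/16 = 307.5
  colorless starchy: 1640 × 3/16 = 307.5
  colorless waxy: 1640 × 1/16 = 102.5
χ² = Σ (O − E)² / E
  colored starchy: (897 − 922.5)² / 922.5 = 0.7049
  colored waxy: (246 − 307.5)² / 307.5 = 12.3000
  colorless starchy: (358 − 307.5)² / 307.5 = 8.2935
  colorless waxy: (139 − 102.5)² / 102.5 = 12.9976
χ² = 0.7049 + 12.3000 + 8.2935 + 12.9976 = 34.296
Degrees of freedom = 4 − 1 = 3; critical value at α = 0.05 is 7.815.
Since 34.296 > 7.815, we reject the null hypothesis — the data do not fit the 9:3:3:1 ratio.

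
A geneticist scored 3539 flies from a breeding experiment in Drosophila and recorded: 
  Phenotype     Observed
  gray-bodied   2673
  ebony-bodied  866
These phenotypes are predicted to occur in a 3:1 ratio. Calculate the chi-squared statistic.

0.530

Expected counts for N = 3539 under a 3:1 ratio (total parts = 4):
  gray-bodied: 3539 × 3/4 = 2654.25
  ebony-bodied: 3539 × 1/4 = 884.75
χ² = Σ (O − E)² / E
  gray-bodied: (2673 − 2654.25)² / 2654.25 = 0.1325
  ebony-bodied: (866 − 884.75)² / 884.75 = 0.3974
χ² = 0.1325 + 0.3974 = 0.5299 ≈ 0.530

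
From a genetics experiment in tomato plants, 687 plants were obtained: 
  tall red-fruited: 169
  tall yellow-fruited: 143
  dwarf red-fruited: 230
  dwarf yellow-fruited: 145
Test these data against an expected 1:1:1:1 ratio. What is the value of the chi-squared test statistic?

28.779

Under the 1:1:1:1 hypothesis (Σ ratio = 4, N = 687):
  tall red-fruited: 687 × 1/4 = 171.75
  tall yellow-fruited: 687 × 1/4 = 171.75
  dwarf red-fruited: 687 × 1/4 = 171.75
  dwarf yellow-fruited: 687 × 1/4 = 171.75
χ² = Σ (O − E)² / E
  tall red-fruited: (169 − 171.75)² / 171.75 = 0.0440
  tall yellow-fruited: (143 − 171.75)² / 171.75 = 4.8126
  dwarf red-fruited: (230 − 171.75)² / 171.75 = 19.7558
  dwarf yellow-fruited: (145 − 171.75)² / 171.75 = 4.1663
χ² = 0.0440 + 4.8126 + 19.7558 + 4.1663 = 28.7787 ≈ 28.779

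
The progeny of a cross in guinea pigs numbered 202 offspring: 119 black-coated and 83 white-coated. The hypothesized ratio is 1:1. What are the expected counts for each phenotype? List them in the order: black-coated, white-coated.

101, 101

The 1:1 ratio has 2 parts, so with N = 202 the expected counts are:
  black-coated: 202 × 1/2 = 101
  white-coated: 202 × 1/2 = 101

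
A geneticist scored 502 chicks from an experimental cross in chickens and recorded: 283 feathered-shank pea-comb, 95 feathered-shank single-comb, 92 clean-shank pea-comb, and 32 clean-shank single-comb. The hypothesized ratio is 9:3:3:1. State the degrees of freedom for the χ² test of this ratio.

3

A goodness-of-fit test with 4 phenotype classes has df = 4 − 1 = 3.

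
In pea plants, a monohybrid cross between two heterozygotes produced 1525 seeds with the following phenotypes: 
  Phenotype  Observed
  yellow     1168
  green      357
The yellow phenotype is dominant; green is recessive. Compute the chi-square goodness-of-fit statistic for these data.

For a monohybrid cross between heterozygotes with complete dominance, the expected phenotypic ratio is 3:1.
Total ratio parts = 4. Expected numbers out of 1525:
  yellow: 1525 × 3/4 = 1143.75
  green: 1525 × 1/4 = 381.25
χ² = Σ (O − E)² / E
  yellow: (1168 − 1143.75)² / 1143.75 = 0.5142
  green: (357 − 381.25)² / 381.25 = 1.5425
χ² = 0.5142 + 1.5425 = 2.0567 ≈ 2.057

2.057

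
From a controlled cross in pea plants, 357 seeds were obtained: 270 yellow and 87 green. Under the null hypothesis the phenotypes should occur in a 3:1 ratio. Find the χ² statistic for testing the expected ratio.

Total ratio parts = 4. Expected numbers out of 357:
  yellow: 357 × 3/4 = 267.75
  green: 357 × 1/4 = 89.25
χ² = Σ (O − E)² / E
  yellow: (270 − 267.75)² / 267.75 = 0.0189
  green: (87 − 89.25)² / 89.25 = 0.0567
χ² = 0.0189 + 0.0567 = 0.0756 ≈ 0.076

0.076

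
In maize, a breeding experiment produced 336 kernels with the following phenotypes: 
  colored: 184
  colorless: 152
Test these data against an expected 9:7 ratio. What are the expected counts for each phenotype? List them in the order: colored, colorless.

Total ratio parts = 16. Expected numbers out of 336:
  colored: 336 × 9/16 = 189
  colorless: 336 × 7/16 = 147

189, 147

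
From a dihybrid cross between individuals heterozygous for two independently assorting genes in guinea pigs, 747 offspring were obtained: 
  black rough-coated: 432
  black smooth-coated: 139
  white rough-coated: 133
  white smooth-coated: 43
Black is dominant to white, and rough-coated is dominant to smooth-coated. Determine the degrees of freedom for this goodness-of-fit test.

3

A dihybrid F₂ with independent assortment and complete dominance at both loci gives a 9:3:3:1 phenotypic ratio.
A goodness-of-fit test with 4 phenotype classes has df = 4 − 1 = 3.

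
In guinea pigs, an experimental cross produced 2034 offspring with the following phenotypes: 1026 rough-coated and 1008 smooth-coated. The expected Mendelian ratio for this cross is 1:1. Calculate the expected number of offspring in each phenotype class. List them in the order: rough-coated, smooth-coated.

Expected counts for N = 2034 under a 1:1 ratio (total parts = 2):
  rough-coated: 2034 × 1/2 = 1017
  smooth-coated: 2034 × 1/2 = 1017

1017, 1017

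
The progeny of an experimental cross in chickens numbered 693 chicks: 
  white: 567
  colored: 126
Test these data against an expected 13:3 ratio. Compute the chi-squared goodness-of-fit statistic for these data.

Expected counts for N = 693 under a 13:3 ratio (total parts = 16):
  white: 693 × 13/16 = 563.0625
  colored: 693 × 3/16 = 129.9375
χ² = Σ (O − E)² / E
  white: (567 − 563.0625)² / 563.0625 = 0.0275
  colored: (126 − 129.9375)² / 129.9375 = 0.1193
χ² = 0.0275 + 0.1193 = 0.1468 ≈ 0.147

0.147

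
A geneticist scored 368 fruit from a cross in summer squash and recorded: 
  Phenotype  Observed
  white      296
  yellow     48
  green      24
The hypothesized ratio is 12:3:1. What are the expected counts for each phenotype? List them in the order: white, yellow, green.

276, 69, 23

Under the 12:3:1 hypothesis (Σ ratio = 16, N = 368):
  white: 368 × 12/16 = 276
  yellow: 368 × 3/16 = 69
  green: 368 × 1/16 = 23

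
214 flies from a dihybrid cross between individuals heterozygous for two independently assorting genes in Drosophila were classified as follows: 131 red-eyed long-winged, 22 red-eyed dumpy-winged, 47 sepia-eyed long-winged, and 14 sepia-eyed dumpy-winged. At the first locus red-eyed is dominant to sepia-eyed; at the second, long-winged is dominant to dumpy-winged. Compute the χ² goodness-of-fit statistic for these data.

A dihybrid F₂ with independent assortment and complete dominance at both loci gives a 9:3:3:1 phenotypic ratio.
Total ratio parts = 16. Expected numbers out of 214:
  red-eyed long-winged: 214 × 9/16 = 120.375
  red-eyed dumpy-winged: 214 × 3/16 = 40.125
  sepia-eyed long-winged: 214 × 3/16 = 40.125
  sepia-eyed dumpy-winged: 214 × 1/16 = 13.375
χ² = Σ (O − E)² / E
  red-eyed long-winged: (131 − 120.375)² / 120.375 = 0.9378
  red-eyed dumpy-winged: (22 − 40.125)² / 40.125 = 8.1873
  sepia-eyed long-winged: (47 − 40.125)² / 40.125 = 1.1780
  sepia-eyed dumpy-winged: (14 − 13.375)² / 13.375 = 0.0292
χ² = 0.9378 + 8.1873 + 1.1780 + 0.0292 = 10.3323 ≈ 10.332

10.332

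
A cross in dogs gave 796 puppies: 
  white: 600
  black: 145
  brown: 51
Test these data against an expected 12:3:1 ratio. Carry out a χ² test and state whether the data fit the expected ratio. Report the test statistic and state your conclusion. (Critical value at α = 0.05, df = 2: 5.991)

Total ratio parts = 16. Expected numbers out of 796:
  white: 796 × 12/16 = 597
  black: 796 × 3/16 = 149.25
  brown: 796 × 1/16 = 49.75
χ² = Σ (O − E)² / E
  white: (600 − 597)² / 597 = 0.0151
  black: (145 − 149.25)² / 149.25 = 0.1210
  brown: (51 − 49.75)² / 49.75 = 0.0314
χ² = 0.0151 + 0.1210 + 0.0314 = 0.1675 ≈ 0.168
Degrees of freedom = 3 − 1 = 2; critical value at α = 0.05 is 5.991.
Since 0.168 < 5.991, we fail to reject the null hypothesis — the data are consistent with the 12:3:1 ratio.

0.168; consistent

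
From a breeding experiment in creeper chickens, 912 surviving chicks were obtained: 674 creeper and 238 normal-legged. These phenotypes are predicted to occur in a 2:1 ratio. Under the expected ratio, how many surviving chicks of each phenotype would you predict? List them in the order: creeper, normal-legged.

608, 304

The 2:1 ratio has 3 parts, so with N = 912 the expected counts are:
  creeper: 912 × 2/3 = 608
  normal-legged: 912 × 1/3 = 304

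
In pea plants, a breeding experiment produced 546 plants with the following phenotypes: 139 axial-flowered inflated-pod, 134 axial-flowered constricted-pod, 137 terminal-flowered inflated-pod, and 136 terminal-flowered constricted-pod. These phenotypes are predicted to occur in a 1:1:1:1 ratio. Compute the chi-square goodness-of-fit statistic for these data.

Total ratio parts = 4. Expected numbers out of 546:
  axial-flowered inflated-pod: 546 × 1/4 = 136.5
  axial-flowered constricted-pod: 546 × 1/4 = 136.5
  terminal-flowered inflated-pod: 546 × 1/4 = 136.5
  terminal-flowered constricted-pod: 546 × 1/4 = 136.5
χ² = Σ (O − E)² / E
  axial-flowered inflated-pod: (139 − 136.5)² / 136.5 = 0.0458
  axial-flowered constricted-pod: (134 − 136.5)² / 136.5 = 0.0458
  terminal-flowered inflated-pod: (137 − 136.5)² / 136.5 = 0.0018
  terminal-flowered constricted-pod: (136 − 136.5)² / 136.5 = 0.0018
χ² = 0.0458 + 0.0458 + 0.0018 + 0.0018 = 0.0952 ≈ 0.095

0.095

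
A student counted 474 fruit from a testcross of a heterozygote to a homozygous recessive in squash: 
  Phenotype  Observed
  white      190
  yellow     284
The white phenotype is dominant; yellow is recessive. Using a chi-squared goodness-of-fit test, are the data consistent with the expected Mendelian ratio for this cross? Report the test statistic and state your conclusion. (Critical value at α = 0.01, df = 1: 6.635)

A testcross of a heterozygote (Aa × aa) gives a 1:1 phenotypic ratio.
Under the 1:1 hypothesis (Σ ratio = 2, N = 474):
  white: 474 × 1/2 = 237
  yellow: 474 × 1/2 = 237
χ² = Σ (O − E)² / E
  white: (190 − 237)² / 237 = 9.3207
  yellow: (284 − 237)² / 237 = 9.3207
χ² = 9.3207 + 9.3207 = 18.6414 ≈ 18.641
Degrees of freedom = 2 − 1 = 1; critical value at α = 0.01 is 6.635.
Since 18.641 > 6.635, we reject the null hypothesis — the data do not fit the 1:1 ratio.

18.641; not consistent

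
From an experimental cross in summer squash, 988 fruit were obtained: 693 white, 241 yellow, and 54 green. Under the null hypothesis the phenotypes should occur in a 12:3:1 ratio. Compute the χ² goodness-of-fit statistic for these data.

20.860

Expected counts for N = 988 under a 12:3:1 ratio (total parts = 16):
  white: 988 × 12/16 = 741
  yellow: 988 × 3/16 = 185.25
  green: 988 × 1/16 = 61.75
χ² = Σ (O − E)² / E
  white: (693 − 741)² / 741 = 3.1093
  yellow: (241 − 185.25)² / 185.25 = 16.7777
  green: (54 − 61.75)² / 61.75 = 0.9727
χ² = 3.1093 + 16.7777 + 0.9727 = 20.8597 ≈ 20.860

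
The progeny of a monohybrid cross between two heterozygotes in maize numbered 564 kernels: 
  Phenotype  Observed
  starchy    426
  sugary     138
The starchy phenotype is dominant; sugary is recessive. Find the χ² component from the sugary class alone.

0.064

For a monohybrid cross between heterozygotes with complete dominance, the expected phenotypic ratio is 3:1.
Under the 3:1 hypothesis (Σ ratio = 4, N = 564):
  starchy: 564 × 3/4 = 423
  sugary: 564 × 1/4 = 141
Contribution of sugary: (138 − 141)² / 141 = 0.0638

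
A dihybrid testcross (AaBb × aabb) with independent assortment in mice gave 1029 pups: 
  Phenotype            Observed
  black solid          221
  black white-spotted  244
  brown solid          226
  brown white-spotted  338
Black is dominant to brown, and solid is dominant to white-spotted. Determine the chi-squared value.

34.934

A dihybrid testcross with independent assortment gives a 1:1:1:1 ratio.
Expected counts for N = 1029 under a 1:1:1:1 ratio (total parts = 4):
  black solid: 1029 × 1/4 = 257.25
  black white-spotted: 1029 × 1/4 = 257.25
  brown solid: 1029 × 1/4 = 257.25
  brown white-spotted: 1029 × 1/4 = 257.25
χ² = Σ (O − E)² / E
  black solid: (221 − 257.25)² / 257.25 = 5.1081
  black white-spotted: (244 − 257.25)² / 257.25 = 0.6825
  brown solid: (226 − 257.25)² / 257.25 = 3.7962
  brown white-spotted: (338 − 257.25)² / 257.25 = 25.3472
χ² = 5.1081 + 0.6825 + 3.7962 + 25.3472 = 34.934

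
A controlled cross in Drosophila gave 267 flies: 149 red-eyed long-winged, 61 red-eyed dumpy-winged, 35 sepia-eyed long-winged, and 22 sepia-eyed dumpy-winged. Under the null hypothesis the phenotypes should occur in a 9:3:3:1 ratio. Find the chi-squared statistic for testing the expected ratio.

8.622

Under the 9:3:3:1 hypothesis (Σ ratio = 16, N = 267):
  red-eyed long-winged: 267 × 9/16 = 150.1875
  red-eyed dumpy-winged: 267 × 3/16 = 50.0625
  sepia-eyed long-winged: 267 × 3/16 = 50.0625
  sepia-eyed dumpy-winged: 267 × 1/16 = 16.6875
χ² = Σ (O − E)² / E
  red-eyed long-winged: (149 − 150.1875)² / 150.1875 = 0.0094
  red-eyed dumpy-winged: (61 − 50.0625)² / 50.0625 = 2.3896
  sepia-eyed long-winged: (35 − 50.0625)² / 50.0625 = 4.5319
  sepia-eyed dumpy-winged: (22 − 16.6875)² / 16.6875 = 1.6912
χ² = 0.0094 + 2.3896 + 4.5319 + 1.6912 = 8.6221 ≈ 8.622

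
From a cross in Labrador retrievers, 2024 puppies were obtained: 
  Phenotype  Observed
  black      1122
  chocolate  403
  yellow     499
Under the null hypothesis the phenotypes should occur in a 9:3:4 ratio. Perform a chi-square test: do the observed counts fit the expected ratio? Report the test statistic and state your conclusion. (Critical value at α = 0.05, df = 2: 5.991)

1.791; consistent

Under the 9:3:4 hypothesis (Σ ratio = 16, N = 2024):
  black: 2024 × 9/16 = 1138.5
  chocolate: 2024 × 3/16 = 379.5
  yellow: 2024 × 4/16 = 506
χ² = Σ (O − E)² / E
  black: (1122 − 1138.5)² / 1138.5 = 0.2391
  chocolate: (403 − 379.5)² / 379.5 = 1.4552
  yellow: (499 − 506)² / 506 = 0.0968
χ² = 0.2391 + 1.4552 + 0.0968 = 1.7911 ≈ 1.791
Degrees of freedom = 3 − 1 = 2; critical value at α = 0.05 is 5.991.
Since 1.791 < 5.991, we fail to reject the null hypothesis — the data are consistent with the 9:3:4 ratio.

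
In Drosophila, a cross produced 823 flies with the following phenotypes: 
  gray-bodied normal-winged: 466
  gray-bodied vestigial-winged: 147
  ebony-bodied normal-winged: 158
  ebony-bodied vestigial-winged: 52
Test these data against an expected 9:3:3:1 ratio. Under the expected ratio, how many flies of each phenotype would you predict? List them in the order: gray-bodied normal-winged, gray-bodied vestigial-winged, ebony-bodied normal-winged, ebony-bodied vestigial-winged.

Total ratio parts = 16. Expected numbers out of 823:
  gray-bodied normal-winged: 823 × 9/16 = 462.9375
  gray-bodied vestigial-winged: 823 × 3/16 = 154.3125
  ebony-bodied normal-winged: 823 × 3/16 = 154.3125
  ebony-bodied vestigial-winged: 823 × 1/16 = 51.4375

462.9375, 154.3125, 154.3125, 51.4375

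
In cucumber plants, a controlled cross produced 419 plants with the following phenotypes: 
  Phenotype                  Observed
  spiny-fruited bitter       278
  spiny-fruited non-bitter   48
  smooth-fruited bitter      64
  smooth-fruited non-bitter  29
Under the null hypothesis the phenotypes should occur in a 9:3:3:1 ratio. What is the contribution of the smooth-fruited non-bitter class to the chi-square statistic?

Total ratio parts = 16. Expected numbers out of 419:
  spiny-fruited bitter: 419 × 9/16 = 235.6875
  spiny-fruited non-bitter: 419 × 3/16 = 78.5625
  smooth-fruited bitter: 419 × 3/16 = 78.5625
  smooth-fruited non-bitter: 419 × 1/16 = 26.1875
Contribution of smooth-fruited non-bitter: (29 − 26.1875)² / 26.1875 = 0.3021

0.302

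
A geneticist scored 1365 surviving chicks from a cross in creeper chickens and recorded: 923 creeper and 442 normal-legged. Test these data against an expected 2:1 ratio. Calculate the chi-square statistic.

0.557

Expected counts for N = 1365 under a 2:1 ratio (total parts = 3):
  creeper: 1365 × 2/3 = 910
  normal-legged: 1365 × 1/3 = 455
χ² = Σ (O − E)² / E
  creeper: (923 − 910)² / 910 = 0.1857
  normal-legged: (442 − 455)² / 455 = 0.3714
χ² = 0.1857 + 0.3714 = 0.5571 ≈ 0.557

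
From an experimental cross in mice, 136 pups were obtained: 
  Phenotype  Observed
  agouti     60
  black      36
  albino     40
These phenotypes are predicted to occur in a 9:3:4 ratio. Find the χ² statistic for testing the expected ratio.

Expected counts for N = 136 under a 9:3:4 ratio (total parts = 16):
  agouti: 136 × 9/16 = 76.5
  black: 136 × 3/16 = 25.5
  albino: 136 × 4/16 = 34
χ² = Σ (O − E)² / E
  agouti: (60 − 76.5)² / 76.5 = 3.5588
  black: (36 − 25.5)² / 25.5 = 4.3235
  albino: (40 − 34)² / 34 = 1.0588
χ² = 3.5588 + 4.3235 + 1.0588 = 8.9411 ≈ 8.941

8.941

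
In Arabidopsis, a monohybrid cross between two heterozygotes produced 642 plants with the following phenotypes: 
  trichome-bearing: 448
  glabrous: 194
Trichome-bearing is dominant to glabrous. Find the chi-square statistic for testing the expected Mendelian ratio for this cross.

9.323

For a monohybrid cross between heterozygotes with complete dominance, the expected phenotypic ratio is 3:1.
Expected counts for N = 642 under a 3:1 ratio (total parts = 4):
  trichome-bearing: 642 × 3/4 = 481.5
  glabrous: 642 × 1/4 = 160.5
χ² = Σ (O − E)² / E
  trichome-bearing: (448 − 481.5)² / 481.5 = 2.3307
  glabrous: (194 − 160.5)² / 160.5 = 6.9922
χ² = 2.3307 + 6.9922 = 9.3229 ≈ 9.323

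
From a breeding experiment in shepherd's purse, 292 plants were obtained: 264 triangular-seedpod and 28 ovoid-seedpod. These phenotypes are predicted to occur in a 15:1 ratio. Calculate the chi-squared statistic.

Total ratio parts = 16. Expected numbers out of 292:
  triangular-seedpod: 292 × 15/16 = 273.75
  ovoid-seedpod: 292 × 1/16 = 18.25
χ² = Σ (O − E)² / E
  triangular-seedpod: (264 − 273.75)² / 273.75 = 0.3473
  ovoid-seedpod: (28 − 18.25)² / 18.25 = 5.2089
χ² = 0.3473 + 5.2089 = 5.5562 ≈ 5.556

5.556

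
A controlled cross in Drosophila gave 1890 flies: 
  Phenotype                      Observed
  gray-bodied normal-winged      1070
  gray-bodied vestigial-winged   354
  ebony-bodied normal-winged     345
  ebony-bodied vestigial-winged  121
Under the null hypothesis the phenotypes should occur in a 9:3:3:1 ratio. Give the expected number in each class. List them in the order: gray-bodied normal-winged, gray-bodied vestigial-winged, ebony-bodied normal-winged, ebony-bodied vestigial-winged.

Under the 9:3:3:1 hypothesis (Σ ratio = 16, N = 1890):
  gray-bodied normal-winged: 1890 × 9/16 = 1063.125
  gray-bodied vestigial-winged: 1890 × 3/16 = 354.375
  ebony-bodied normal-winged: 1890 × 3/16 = 354.375
  ebony-bodied vestigial-winged: 1890 × 1/16 = 118.125

1063.125, 354.375, 354.375, 118.125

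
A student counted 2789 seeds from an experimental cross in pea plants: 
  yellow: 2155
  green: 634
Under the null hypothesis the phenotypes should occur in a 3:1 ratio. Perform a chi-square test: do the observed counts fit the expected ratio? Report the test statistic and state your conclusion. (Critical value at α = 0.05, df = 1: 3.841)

7.650; not consistent

The 3:1 ratio has 4 parts, so with N = 2789 the expected counts are:
  yellow: 2789 × 3/4 = 2091.75
  green: 2789 × 1/4 = 697.25
χ² = Σ (O − E)² / E
  yellow: (2155 − 2091.75)² / 2091.75 = 1.9125
  green: (634 − 697.25)² / 697.25 = 5.7376
χ² = 1.9125 + 5.7376 = 7.6501 ≈ 7.650
Degrees of freedom = 2 − 1 = 1; critical value at α = 0.05 is 3.841.
Since 7.650 > 3.841, we reject the null hypothesis — the data do not fit the 3:1 ratio.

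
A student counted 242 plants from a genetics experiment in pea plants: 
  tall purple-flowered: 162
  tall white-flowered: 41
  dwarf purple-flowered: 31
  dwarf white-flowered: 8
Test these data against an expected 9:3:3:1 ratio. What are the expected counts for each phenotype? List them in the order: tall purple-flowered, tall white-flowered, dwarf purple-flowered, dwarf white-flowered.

The 9:3:3:1 ratio has 16 parts, so with N = 242 the expected counts are:
  tall purple-flowered: 242 × 9/16 = 136.125
  tall white-flowered: 242 × 3/16 = 45.375
  dwarf purple-flowered: 242 × 3/16 = 45.375
  dwarf white-flowered: 242 × 1/16 = 15.125

136.125, 45.375, 45.375, 15.125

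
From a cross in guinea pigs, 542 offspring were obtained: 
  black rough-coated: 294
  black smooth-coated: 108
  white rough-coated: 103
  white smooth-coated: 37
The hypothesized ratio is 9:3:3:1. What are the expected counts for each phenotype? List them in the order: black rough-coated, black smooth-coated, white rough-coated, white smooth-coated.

Under the 9:3:3:1 hypothesis (Σ ratio = 16, N = 542):
  black rough-coated: 542 × 9/16 = 304.875
  black smooth-coated: 542 × 3/16 = 101.625
  white rough-coated: 542 × 3/16 = 101.625
  white smooth-coated: 542 × 1/16 = 33.875

304.875, 101.625, 101.625, 33.875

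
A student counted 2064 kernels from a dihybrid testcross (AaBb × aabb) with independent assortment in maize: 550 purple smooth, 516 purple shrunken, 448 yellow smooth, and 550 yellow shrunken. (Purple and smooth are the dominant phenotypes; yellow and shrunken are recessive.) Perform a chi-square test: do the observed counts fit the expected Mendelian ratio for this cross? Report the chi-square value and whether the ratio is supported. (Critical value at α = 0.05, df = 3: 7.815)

A dihybrid testcross with independent assortment gives a 1:1:1:1 ratio.
Under the 1:1:1:1 hypothesis (Σ ratio = 4, N = 2064):
  purple smooth: 2064 × 1/4 = 516
  purple shrunken: 2064 × 1/4 = 516
  yellow smooth: 2064 × 1/4 = 516
  yellow shrunken: 2064 × 1/4 = 516
χ² = Σ (O − E)² / E
  purple smooth: (550 − 516)² / 516 = 2.2403
  purple shrunken: (516 − 516)² / 516 = 0.0000
  yellow smooth: (448 − 516)² / 516 = 8.9612
  yellow shrunken: (550 − 516)² / 516 = 2.2403
χ² = 2.2403 + 0.0000 + 8.9612 + 2.2403 = 13.4418 ≈ 13.442
Degrees of freedom = 4 − 1 = 3; critical value at α = 0.05 is 7.815.
Since 13.442 > 7.815, we reject the null hypothesis — the data do not fit the 1:1:1:1 ratio.

13.442; not consistent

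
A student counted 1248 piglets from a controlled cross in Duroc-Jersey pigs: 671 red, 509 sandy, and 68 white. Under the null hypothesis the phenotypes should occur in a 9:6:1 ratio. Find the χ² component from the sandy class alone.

The 9:6:1 ratio has 16 parts, so with N = 1248 the expected counts are:
  red: 1248 × 9/16 = 702
  sandy: 1248 × 6/16 = 468
  white: 1248 × 1/16 = 78
Contribution of sandy: (509 − 468)² / 468 = 3.5919

3.592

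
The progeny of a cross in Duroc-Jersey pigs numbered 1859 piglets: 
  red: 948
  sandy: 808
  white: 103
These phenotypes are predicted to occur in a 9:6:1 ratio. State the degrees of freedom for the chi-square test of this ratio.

A goodness-of-fit test with 3 phenotype classes has df = 3 − 1 = 2.

2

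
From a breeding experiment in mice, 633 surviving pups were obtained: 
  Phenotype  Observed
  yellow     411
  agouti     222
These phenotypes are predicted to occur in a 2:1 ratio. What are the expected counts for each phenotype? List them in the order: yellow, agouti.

422, 211

The 2:1 ratio has 3 parts, so with N = 633 the expected counts are:
  yellow: 633 × 2/3 = 422
  agouti: 633 × 1/3 = 211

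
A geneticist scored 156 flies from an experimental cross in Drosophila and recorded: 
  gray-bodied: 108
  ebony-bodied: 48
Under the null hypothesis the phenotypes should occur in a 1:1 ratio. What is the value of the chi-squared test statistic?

Expected counts for N = 156 under a 1:1 ratio (total parts = 2):
  gray-bodied: 156 × 1/2 = 78
  ebony-bodied: 156 × 1/2 = 78
χ² = Σ (O − E)² / E
  gray-bodied: (108 − 78)² / 78 = 11.5385
  ebony-bodied: (48 − 78)² / 78 = 11.5385
χ² = 11.5385 + 11.5385 = 23.077

23.077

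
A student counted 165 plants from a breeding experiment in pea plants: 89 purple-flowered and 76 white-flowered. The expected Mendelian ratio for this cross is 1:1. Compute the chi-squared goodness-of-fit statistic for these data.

The 1:1 ratio has 2 parts, so with N = 165 the expected counts are:
  purple-flowered: 165 × 1/2 = 82.5
  white-flowered: 165 × 1/2 = 82.5
χ² = Σ (O − E)² / E
  purple-flowered: (89 − 82.5)² / 82.5 = 0.5121
  white-flowered: (76 − 82.5)² / 82.5 = 0.5121
χ² = 0.5121 + 0.5121 = 1.0242 ≈ 1.024

1.024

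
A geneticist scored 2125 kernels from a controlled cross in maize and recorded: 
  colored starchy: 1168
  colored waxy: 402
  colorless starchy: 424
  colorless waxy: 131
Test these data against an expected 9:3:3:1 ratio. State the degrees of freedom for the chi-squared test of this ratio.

A goodness-of-fit test with 4 phenotype classes has df = 4 − 1 = 3.

3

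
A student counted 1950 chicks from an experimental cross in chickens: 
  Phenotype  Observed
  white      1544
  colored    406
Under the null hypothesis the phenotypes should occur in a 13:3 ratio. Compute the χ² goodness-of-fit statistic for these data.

Expected counts for N = 1950 under a 13:3 ratio (total parts = 16):
  white: 1950 × 13/16 = 1584.375
  colored: 1950 × 3/16 = 365.625
χ² = Σ (O − E)² / E
  white: (1544 − 1584.375)² / 1584.375 = 1.0289
  colored: (406 − 365.625)² / 365.625 = 4.4585
χ² = 1.0289 + 4.4585 = 5.4874 ≈ 5.487

5.487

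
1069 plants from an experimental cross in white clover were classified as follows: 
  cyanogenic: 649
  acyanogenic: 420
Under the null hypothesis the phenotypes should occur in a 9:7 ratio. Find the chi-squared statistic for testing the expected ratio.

8.644

Total ratio parts = 16. Expected numbers out of 1069:
  cyanogenic: 1069 × 9/16 = 601.3125
  acyanogenic: 1069 × 7/16 = 467.6875
χ² = Σ (O − E)² / E
  cyanogenic: (649 − 601.3125)² / 601.3125 = 3.7819
  acyanogenic: (420 − 467.6875)² / 467.6875 = 4.8624
χ² = 3.7819 + 4.8624 = 8.6443 ≈ 8.644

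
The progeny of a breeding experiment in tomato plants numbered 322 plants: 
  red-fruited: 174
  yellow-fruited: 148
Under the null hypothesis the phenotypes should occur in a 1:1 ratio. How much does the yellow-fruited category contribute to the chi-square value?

1.050

Expected counts for N = 322 under a 1:1 ratio (total parts = 2):
  red-fruited: 322 × 1/2 = 161
  yellow-fruited: 322 × 1/2 = 161
Contribution of yellow-fruited: (148 − 161)² / 161 = 1.0497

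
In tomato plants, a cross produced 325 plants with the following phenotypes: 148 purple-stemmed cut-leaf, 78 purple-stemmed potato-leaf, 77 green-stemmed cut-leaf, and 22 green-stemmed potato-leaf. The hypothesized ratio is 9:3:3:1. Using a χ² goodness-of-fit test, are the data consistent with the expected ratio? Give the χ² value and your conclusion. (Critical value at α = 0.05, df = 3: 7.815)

Total ratio parts = 16. Expected numbers out of 325:
  purple-stemmed cut-leaf: 325 × 9/16 = 182.8125
  purple-stemmed potato-leaf: 325 × 3/16 = 60.9375
  green-stemmed cut-leaf: 325 × 3/16 = 60.9375
  green-stemmed potato-leaf: 325 × 1/16 = 20.3125
χ² = Σ (O − E)² / E
  purple-stemmed cut-leaf: (148 − 182.8125)² / 182.8125 = 6.6293
  purple-stemmed potato-leaf: (78 − 60.9375)² / 60.9375 = 4.7775
  green-stemmed cut-leaf: (77 − 60.9375)² / 60.9375 = 4.2339
  green-stemmed potato-leaf: (22 − 20.3125)² / 20.3125 = 0.1402
χ² = 6.6293 + 4.7775 + 4.2339 + 0.1402 = 15.7809 ≈ 15.781
Degrees of freedom = 4 − 1 = 3; critical value at α = 0.05 is 7.815.
Since 15.781 > 7.815, we reject the null hypothesis — the data do not fit the 9:3:3:1 ratio.

15.781; not consistent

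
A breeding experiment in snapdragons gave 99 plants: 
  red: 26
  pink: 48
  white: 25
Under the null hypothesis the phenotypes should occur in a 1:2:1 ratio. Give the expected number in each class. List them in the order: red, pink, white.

24.75, 49.5, 24.75

The 1:2:1 ratio has 4 parts, so with N = 99 the expected counts are:
  red: 99 × 1/4 = 24.75
  pink: 99 × 2/4 = 49.5
  white: 99 × 1/4 = 24.75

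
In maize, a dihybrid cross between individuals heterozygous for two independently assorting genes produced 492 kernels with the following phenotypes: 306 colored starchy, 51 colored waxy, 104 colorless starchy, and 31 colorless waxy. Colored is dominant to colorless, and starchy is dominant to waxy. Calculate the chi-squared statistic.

A dihybrid F₂ with independent assortment and complete dominance at both loci gives a 9:3:3:1 phenotypic ratio.
The 9:3:3:1 ratio has 16 parts, so with N = 492 the expected counts are:
  colored starchy: 492 × 9/16 = 276.75
  colored waxy: 492 × 3/16 = 92.25
  colorless starchy: 492 × 3/16 = 92.25
  colorless waxy: 492 × 1/16 = 30.75
χ² = Σ (O − E)² / E
  colored starchy: (306 − 276.75)² / 276.75 = 3.0915
  colored waxy: (51 − 92.25)² / 92.25 = 18.4451
  colorless starchy: (104 − 92.25)² / 92.25 = 1.4966
  colorless waxy: (31 − 30.75)² / 30.75 = 0.0020
χ² = 3.0915 + 18.4451 + 1.4966 + 0.0020 = 23.0352 ≈ 23.035

23.035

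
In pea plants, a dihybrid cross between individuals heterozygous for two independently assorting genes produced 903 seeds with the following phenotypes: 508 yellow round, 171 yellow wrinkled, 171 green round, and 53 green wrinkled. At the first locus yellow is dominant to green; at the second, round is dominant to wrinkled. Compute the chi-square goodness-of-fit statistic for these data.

A dihybrid F₂ with independent assortment and complete dominance at both loci gives a 9:3:3:1 phenotypic ratio.
Expected counts for N = 903 under a 9:3:3:1 ratio (total parts = 16):
  yellow round: 903 × 9/16 = 507.9375
  yellow wrinkled: 903 × 3/16 = 169.3125
  green round: 903 × 3/16 = 169.3125
  green wrinkled: 903 × 1/16 = 56.4375
χ² = Σ (O − E)² / E
  yellow round: (508 − 507.9375)² / 507.9375 = 0.0000
  yellow wrinkled: (171 − 169.3125)² / 169.3125 = 0.0168
  green round: (171 − 169.3125)² / 169.3125 = 0.0168
  green wrinkled: (53 − 56.4375)² / 56.4375 = 0.2094
χ² = 0.0000 + 0.0168 + 0.0168 + 0.2094 = 0.243

0.243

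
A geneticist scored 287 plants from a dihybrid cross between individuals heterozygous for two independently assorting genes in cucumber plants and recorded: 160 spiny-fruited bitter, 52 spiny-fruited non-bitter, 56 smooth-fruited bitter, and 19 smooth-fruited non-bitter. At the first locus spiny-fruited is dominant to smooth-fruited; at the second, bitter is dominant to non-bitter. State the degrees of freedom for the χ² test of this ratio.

A dihybrid F₂ with independent assortment and complete dominance at both loci gives a 9:3:3:1 phenotypic ratio.
A goodness-of-fit test with 4 phenotype classes has df = 4 − 1 = 3.

3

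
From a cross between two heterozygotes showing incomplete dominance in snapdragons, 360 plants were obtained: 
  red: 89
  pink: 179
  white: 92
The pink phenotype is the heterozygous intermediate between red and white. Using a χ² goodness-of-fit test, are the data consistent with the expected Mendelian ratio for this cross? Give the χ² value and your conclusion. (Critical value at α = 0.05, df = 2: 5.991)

0.061; consistent

With incomplete dominance, a heterozygote × heterozygote cross gives a 1:2:1 phenotypic ratio.
Under the 1:2:1 hypothesis (Σ ratio = 4, N = 360):
  red: 360 × 1/4 = 90
  pink: 360 × 2/4 = 180
  white: 360 × 1/4 = 90
χ² = Σ (O − E)² / E
  red: (89 − 90)² / 90 = 0.0111
  pink: (179 − 180)² / 180 = 0.0056
  white: (92 − 90)² / 90 = 0.0444
χ² = 0.0111 + 0.0056 + 0.0444 = 0.0611 ≈ 0.061
Degrees of freedom = 3 − 1 = 2; critical value at α = 0.05 is 5.991.
Since 0.061 < 5.991, we fail to reject the null hypothesis — the data are consistent with the 1:2:1 ratio.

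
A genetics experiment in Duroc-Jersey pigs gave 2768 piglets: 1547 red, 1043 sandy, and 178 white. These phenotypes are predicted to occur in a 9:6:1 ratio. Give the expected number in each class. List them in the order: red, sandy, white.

1557, 1038, 173

The 9:6:1 ratio has 16 parts, so with N = 2768 the expected counts are:
  red: 2768 × 9/16 = 1557
  sandy: 2768 × 6/16 = 1038
  white: 2768 × 1/16 = 173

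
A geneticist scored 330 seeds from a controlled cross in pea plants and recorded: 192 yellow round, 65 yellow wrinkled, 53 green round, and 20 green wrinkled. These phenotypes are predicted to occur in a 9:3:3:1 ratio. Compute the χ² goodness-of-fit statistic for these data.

1.669

Total ratio parts = 16. Expected numbers out of 330:
  yellow round: 330 × 9/16 = 185.625
  yellow wrinkled: 330 × 3/16 = 61.875
  green round: 330 × 3/16 = 61.875
  green wrinkled: 330 × 1/16 = 20.625
χ² = Σ (O − E)² / E
  yellow round: (192 − 185.625)² / 185.625 = 0.2189
  yellow wrinkled: (65 − 61.875)² / 61.875 = 0.1578
  green round: (53 − 61.875)² / 61.875 = 1.2730
  green wrinkled: (20 − 20.625)² / 20.625 = 0.0189
χ² = 0.2189 + 0.1578 + 1.2730 + 0.0189 = 1.6686 ≈ 1.669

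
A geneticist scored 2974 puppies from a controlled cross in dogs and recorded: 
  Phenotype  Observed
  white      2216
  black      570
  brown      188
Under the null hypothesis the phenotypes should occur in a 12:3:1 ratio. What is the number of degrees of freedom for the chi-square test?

A goodness-of-fit test with 3 phenotype classes has df = 3 − 1 = 2.

2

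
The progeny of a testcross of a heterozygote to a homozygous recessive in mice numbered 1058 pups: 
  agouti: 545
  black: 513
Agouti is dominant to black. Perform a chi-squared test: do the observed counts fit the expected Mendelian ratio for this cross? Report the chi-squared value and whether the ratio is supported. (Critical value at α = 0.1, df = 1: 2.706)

0.968; consistent

A testcross of a heterozygote (Aa × aa) gives a 1:1 phenotypic ratio.
Total ratio parts = 2. Expected numbers out of 1058:
  agouti: 1058 × 1/2 = 529
  black: 1058 × 1/2 = 529
χ² = Σ (O − E)² / E
  agouti: (545 − 529)² / 529 = 0.4839
  black: (513 − 529)² / 529 = 0.4839
χ² = 0.4839 + 0.4839 = 0.9678 ≈ 0.968
Degrees of freedom = 2 − 1 = 1; critical value at α = 0.1 is 2.706.
Since 0.968 < 2.706, we fail to reject the null hypothesis — the data are consistent with the 1:1 ratio.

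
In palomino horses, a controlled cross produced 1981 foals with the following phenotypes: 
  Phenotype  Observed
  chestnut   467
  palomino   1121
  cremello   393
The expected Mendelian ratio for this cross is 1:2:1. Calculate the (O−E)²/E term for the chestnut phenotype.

Under the 1:2:1 hypothesis (Σ ratio = 4, N = 1981):
  chestnut: 1981 × 1/4 = 495.25
  palomino: 1981 × 2/4 = 990.5
  cremello: 1981 × 1/4 = 495.25
Contribution of chestnut: (467 − 495.25)² / 495.25 = 1.6114

1.611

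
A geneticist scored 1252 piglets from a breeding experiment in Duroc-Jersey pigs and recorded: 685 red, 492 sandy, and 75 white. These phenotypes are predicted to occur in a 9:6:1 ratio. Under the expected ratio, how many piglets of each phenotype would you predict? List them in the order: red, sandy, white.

Total ratio parts = 16. Expected numbers out of 1252:
  red: 1252 × 9/16 = 704.25
  sandy: 1252 × 6/16 = 469.5
  white: 1252 × 1/16 = 78.25

704.25, 469.5, 78.25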